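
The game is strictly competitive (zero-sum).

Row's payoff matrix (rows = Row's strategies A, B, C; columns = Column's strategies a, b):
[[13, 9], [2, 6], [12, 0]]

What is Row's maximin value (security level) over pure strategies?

The worst-case payoff for each row is A: 9, B: 2, C: 0.
The best of these is 9.

9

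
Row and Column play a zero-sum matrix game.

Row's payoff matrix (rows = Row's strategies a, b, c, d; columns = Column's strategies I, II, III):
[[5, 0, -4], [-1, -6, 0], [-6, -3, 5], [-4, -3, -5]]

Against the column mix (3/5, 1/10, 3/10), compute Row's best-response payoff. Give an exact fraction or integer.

9/5

a: (5)·(3/5) + (0)·(1/10) + (-4)·(3/10) = 9/5.
b: (-1)·(3/5) + (-6)·(1/10) + (0)·(3/10) = -6/5.
c: (-6)·(3/5) + (-3)·(1/10) + (5)·(3/10) = -12/5.
d: (-4)·(3/5) + (-3)·(1/10) + (-5)·(3/10) = -21/5.
The best pure response is a with expected payoff 9/5.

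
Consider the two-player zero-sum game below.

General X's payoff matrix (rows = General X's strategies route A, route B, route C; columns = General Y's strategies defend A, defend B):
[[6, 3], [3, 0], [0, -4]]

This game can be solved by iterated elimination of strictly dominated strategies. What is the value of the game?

Column defend A is strictly dominated by defend B for General Y (3<6, 0<3, -4<0); eliminate defend A.
Row route B is strictly dominated by row route A (3>0); eliminate route B.
Row route C is strictly dominated by row route A (3>-4); eliminate route C.
Only (route A, defend B) remains, with payoff 3.

3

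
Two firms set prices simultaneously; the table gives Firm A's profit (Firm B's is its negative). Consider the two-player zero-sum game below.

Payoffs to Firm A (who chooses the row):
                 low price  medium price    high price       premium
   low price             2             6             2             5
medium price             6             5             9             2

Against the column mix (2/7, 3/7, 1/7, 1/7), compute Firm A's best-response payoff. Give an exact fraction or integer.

38/7

low price: (2)·(2/7) + (6)·(3/7) + (2)·(1/7) + (5)·(1/7) = 29/7.
medium price: (6)·(2/7) + (5)·(3/7) + (9)·(1/7) + (2)·(1/7) = 38/7.
The best pure response is medium price with expected payoff 38/7.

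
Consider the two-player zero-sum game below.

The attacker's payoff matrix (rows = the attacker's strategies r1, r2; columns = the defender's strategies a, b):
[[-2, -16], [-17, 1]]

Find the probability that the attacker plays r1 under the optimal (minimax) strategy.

Row minima are -16 and -17, so the attacker's maximin is -16; column maxima are -2 and 1, so the defender's minimax is -2. These differ, so the equilibrium is in mixed strategies.
Let the attacker play r1 with probability p. The defender is indifferent when −2p − 17(1−p) = −16p + (1−p), giving p = 9/16.

9/16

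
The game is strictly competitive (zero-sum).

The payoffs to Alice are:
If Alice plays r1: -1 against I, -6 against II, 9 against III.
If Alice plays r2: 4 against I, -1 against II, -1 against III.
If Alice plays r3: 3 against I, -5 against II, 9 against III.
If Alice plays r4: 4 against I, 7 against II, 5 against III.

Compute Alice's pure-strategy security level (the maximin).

4

The worst-case payoff for each row is r1: -6, r2: -1, r3: -5, r4: 4.
The best of these is 4.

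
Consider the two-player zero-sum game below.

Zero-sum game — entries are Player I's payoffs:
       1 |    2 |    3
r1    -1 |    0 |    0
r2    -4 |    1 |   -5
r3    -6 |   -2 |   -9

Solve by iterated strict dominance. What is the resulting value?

-1

Column 2 is strictly dominated by 1 for Player II (-1<0, -4<1, -6<-2); eliminate 2.
Row r3 is strictly dominated by row r1 (-1>-6, 0>-9); eliminate r3.
Row r2 is strictly dominated by row r1 (-1>-4, 0>-5); eliminate r2.
Column 3 is strictly dominated by 1 for Player II (-1<0); eliminate 3.
Only (r1, 1) remains, with payoff -1.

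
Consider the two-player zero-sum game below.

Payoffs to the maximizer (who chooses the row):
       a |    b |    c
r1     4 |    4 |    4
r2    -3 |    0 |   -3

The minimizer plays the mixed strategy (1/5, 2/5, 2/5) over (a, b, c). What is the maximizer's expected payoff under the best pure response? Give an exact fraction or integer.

r1: (4)·(1/5) + (4)·(2/5) + (4)·(2/5) = 4.
r2: (-3)·(1/5) + (0)·(2/5) + (-3)·(2/5) = -9/5.
The best pure response is r1 with expected payoff 4.

4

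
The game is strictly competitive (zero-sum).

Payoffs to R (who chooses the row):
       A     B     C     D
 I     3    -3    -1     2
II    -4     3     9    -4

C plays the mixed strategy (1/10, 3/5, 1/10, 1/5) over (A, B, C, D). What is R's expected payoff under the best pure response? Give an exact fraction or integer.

3/2

I: (3)·(1/10) + (-3)·(3/5) + (-1)·(1/10) + (2)·(1/5) = -6/5.
II: (-4)·(1/10) + (3)·(3/5) + (9)·(1/10) + (-4)·(1/5) = 3/2.
The best pure response is II with expected payoff 3/2.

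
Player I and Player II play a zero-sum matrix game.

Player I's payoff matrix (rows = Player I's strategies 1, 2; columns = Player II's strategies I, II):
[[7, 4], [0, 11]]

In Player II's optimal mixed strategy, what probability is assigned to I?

1/2

Row minima are 4 and 0, so Player I's maximin is 4; column maxima are 7 and 11, so Player II's minimax is 7. These differ, so the equilibrium is in mixed strategies.
Let Player II play I with probability q. Player I is indifferent when 7q + 4(1−q) = 11(1−q), giving q = 1/2.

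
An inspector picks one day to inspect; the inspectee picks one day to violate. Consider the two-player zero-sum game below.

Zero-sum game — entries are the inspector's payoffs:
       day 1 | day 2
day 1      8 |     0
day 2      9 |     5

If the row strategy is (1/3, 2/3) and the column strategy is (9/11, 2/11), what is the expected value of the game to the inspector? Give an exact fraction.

Against (9/11, 2/11), each row's expected payoff is day 1: 72/11; day 2: 91/11.
Taking the (1/3, 2/3)-weighted average: (1/3)·(72/11) + (2/3)·(91/11) = 254/33.

254/33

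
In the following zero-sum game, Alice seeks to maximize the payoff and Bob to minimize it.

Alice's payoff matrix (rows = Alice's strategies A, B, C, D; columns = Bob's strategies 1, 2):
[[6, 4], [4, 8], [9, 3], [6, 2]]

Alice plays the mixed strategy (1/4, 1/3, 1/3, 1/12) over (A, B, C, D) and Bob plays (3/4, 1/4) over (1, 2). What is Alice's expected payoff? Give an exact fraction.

Against (3/4, 1/4), each row's expected payoff is A: 11/2; B: 5; C: 15/2; D: 5.
Taking the (1/4, 1/3, 1/3, 1/12)-weighted average: (1/4)·(11/2) + (1/3)·(5) + (1/3)·(15/2) + (1/12)·(5) = 143/24.

143/24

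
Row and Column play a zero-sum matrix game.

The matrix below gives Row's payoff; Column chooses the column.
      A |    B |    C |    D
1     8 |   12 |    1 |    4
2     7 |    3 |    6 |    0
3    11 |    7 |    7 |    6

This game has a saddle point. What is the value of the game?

6

Row minima: 1, 0, 6 → Row's maximin is 6.
Column maxima: 11, 12, 7, 6 → Column's minimax is 6.
They coincide at (3, D), so the value is 6.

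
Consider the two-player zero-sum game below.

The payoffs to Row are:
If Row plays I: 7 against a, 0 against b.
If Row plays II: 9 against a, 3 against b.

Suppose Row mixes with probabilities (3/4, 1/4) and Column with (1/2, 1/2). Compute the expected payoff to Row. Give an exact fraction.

Against (1/2, 1/2), each row's expected payoff is I: 7/2; II: 6.
Taking the (3/4, 1/4)-weighted average: (3/4)·(7/2) + (1/4)·(6) = 33/8.

33/8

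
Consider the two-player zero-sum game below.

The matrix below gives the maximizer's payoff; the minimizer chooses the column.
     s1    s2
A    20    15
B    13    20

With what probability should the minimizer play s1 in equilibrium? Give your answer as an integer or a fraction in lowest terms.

5/12

Row minima are 15 and 13, so the maximizer's maximin is 15; column maxima are 20 and 20, so the minimizer's minimax is 20. These differ, so the equilibrium is in mixed strategies.
Let the minimizer play s1 with probability q. The maximizer is indifferent when 20q + 15(1−q) = 13q + 20(1−q), giving q = 5/12.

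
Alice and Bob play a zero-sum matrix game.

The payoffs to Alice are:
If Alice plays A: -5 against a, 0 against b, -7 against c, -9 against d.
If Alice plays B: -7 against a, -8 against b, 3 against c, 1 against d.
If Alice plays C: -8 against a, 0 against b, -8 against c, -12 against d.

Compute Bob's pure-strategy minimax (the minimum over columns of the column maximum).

The worst case (largest entry) in each column is a: -5, b: 0, c: 3, d: 1.
The best (smallest) of these is -5.

-5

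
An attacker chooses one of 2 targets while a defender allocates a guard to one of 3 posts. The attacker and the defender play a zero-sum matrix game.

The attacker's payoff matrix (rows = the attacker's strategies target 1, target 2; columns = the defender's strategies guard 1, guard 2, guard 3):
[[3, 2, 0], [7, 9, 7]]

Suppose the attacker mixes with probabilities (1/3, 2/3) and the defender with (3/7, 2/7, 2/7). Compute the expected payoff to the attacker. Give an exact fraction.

17/3

Against (3/7, 2/7, 2/7), each row's expected payoff is target 1: 13/7; target 2: 53/7.
Taking the (1/3, 2/3)-weighted average: (1/3)·(13/7) + (2/3)·(53/7) = 17/3.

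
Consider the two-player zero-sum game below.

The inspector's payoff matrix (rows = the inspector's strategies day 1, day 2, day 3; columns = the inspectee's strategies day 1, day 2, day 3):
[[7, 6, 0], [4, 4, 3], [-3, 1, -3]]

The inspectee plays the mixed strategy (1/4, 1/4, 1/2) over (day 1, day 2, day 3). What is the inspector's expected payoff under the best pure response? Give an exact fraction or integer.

day 1: (7)·(1/4) + (6)·(1/4) + (0)·(1/2) = 13/4.
day 2: (4)·(1/4) + (4)·(1/4) + (3)·(1/2) = 7/2.
day 3: (-3)·(1/4) + (1)·(1/4) + (-3)·(1/2) = -2.
The best pure response is day 2 with expected payoff 7/2.

7/2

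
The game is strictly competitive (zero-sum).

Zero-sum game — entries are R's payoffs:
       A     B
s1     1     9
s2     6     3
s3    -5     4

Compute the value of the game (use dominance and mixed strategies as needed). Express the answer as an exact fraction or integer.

51/11

Row s3 is strictly dominated by row s1, so R never plays it.
The remaining 2×2 game on (s1, s2) × (A, B) has no saddle point. Let R play s1 with probability p; indifference gives p + 6(1−p) = 9p + 3(1−p), so p = 3/11.
Similarly C's optimal q on A is 6/11, and the value is 1·(6/11) + (9)·(5/11) = 51/11.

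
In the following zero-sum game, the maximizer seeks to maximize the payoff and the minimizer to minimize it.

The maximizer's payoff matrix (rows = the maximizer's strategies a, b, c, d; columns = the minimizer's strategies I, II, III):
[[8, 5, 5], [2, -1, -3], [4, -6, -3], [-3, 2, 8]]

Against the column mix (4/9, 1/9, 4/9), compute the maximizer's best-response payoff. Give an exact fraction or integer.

19/3

a: (8)·(4/9) + (5)·(1/9) + (5)·(4/9) = 19/3.
b: (2)·(4/9) + (-1)·(1/9) + (-3)·(4/9) = -5/9.
c: (4)·(4/9) + (-6)·(1/9) + (-3)·(4/9) = -2/9.
d: (-3)·(4/9) + (2)·(1/9) + (8)·(4/9) = 22/9.
The best pure response is a with expected payoff 19/3.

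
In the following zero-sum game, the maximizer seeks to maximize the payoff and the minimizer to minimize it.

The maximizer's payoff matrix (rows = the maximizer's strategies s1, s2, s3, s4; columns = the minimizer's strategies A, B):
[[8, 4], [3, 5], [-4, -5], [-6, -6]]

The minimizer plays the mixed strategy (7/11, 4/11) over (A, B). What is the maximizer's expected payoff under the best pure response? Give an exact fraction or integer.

72/11

s1: (8)·(7/11) + (4)·(4/11) = 72/11.
s2: (3)·(7/11) + (5)·(4/11) = 41/11.
s3: (-4)·(7/11) + (-5)·(4/11) = -48/11.
s4: (-6)·(7/11) + (-6)·(4/11) = -6.
The best pure response is s1 with expected payoff 72/11.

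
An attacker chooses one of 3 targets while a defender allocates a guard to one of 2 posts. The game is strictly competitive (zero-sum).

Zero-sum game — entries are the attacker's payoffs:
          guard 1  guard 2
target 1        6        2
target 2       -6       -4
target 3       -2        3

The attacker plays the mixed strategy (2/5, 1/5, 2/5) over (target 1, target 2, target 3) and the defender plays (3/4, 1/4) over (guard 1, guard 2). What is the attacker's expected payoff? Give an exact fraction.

3/5

Against (3/4, 1/4), each row's expected payoff is target 1: 5; target 2: -11/2; target 3: -3/4.
Taking the (2/5, 1/5, 2/5)-weighted average: (2/5)·(5) + (1/5)·(-11/2) + (2/5)·(-3/4) = 3/5.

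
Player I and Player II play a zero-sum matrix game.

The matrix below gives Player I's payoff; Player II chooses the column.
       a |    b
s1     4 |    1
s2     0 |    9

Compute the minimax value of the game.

Row minima are 1 and 0, so Player I's maximin is 1; column maxima are 4 and 9, so Player II's minimax is 4. These differ, so the equilibrium is in mixed strategies.
Let Player I play s1 with probability p. Player II is indifferent when 4p = p + 9(1−p), giving p = 3/4.
Let Player II play a with probability q. Player I is indifferent when 4q + (1−q) = 9(1−q), giving q = 2/3.
The value is 4·(2/3) + (1)·(1/3) = 3.

3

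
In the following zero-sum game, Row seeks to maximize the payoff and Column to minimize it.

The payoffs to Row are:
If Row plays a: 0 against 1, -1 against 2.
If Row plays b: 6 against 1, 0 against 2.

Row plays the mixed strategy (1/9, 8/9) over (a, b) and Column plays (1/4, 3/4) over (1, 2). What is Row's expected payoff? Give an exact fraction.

Against (1/4, 3/4), each row's expected payoff is a: -3/4; b: 3/2.
Taking the (1/9, 8/9)-weighted average: (1/9)·(-3/4) + (8/9)·(3/2) = 5/4.

5/4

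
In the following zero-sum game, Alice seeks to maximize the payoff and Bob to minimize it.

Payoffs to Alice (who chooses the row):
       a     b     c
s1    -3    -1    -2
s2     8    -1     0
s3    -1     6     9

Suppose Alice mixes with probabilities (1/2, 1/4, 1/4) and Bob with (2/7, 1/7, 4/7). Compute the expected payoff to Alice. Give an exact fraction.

Against (2/7, 1/7, 4/7), each row's expected payoff is s1: -15/7; s2: 15/7; s3: 40/7.
Taking the (1/2, 1/4, 1/4)-weighted average: (1/2)·(-15/7) + (1/4)·(15/7) + (1/4)·(40/7) = 25/28.

25/28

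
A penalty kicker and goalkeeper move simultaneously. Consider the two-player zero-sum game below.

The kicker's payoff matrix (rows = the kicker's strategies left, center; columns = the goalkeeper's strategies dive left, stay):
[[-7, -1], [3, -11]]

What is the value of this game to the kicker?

-4

Row minima are -7 and -11, so the kicker's maximin is -7; column maxima are 3 and -1, so the goalkeeper's minimax is -1. These differ, so the equilibrium is in mixed strategies.
Let the kicker play left with probability p. The goalkeeper is indifferent when −7p + 3(1−p) = −p − 11(1−p), giving p = 7/10.
Let the goalkeeper play dive left with probability q. The kicker is indifferent when −7q − (1−q) = 3q − 11(1−q), giving q = 1/2.
The value is -7·(1/2) + (-1)·(1/2) = -4.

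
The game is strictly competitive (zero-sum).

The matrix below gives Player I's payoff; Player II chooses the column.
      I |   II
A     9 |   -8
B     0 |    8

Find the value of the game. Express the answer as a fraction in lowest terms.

72/25

Row minima are -8 and 0, so Player I's maximin is 0; column maxima are 9 and 8, so Player II's minimax is 8. These differ, so the equilibrium is in mixed strategies.
Let Player I play A with probability p. Player II is indifferent when 9p = −8p + 8(1−p), giving p = 8/25.
Let Player II play I with probability q. Player I is indifferent when 9q − 8(1−q) = 8(1−q), giving q = 16/25.
The value is 9·(16/25) + (-8)·(9/25) = 72/25.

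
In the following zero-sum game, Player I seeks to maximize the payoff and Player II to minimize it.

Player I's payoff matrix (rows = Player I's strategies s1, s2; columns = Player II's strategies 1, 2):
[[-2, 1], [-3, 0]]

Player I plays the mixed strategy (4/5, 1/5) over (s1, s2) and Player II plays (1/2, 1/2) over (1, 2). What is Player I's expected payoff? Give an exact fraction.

Against (1/2, 1/2), each row's expected payoff is s1: -1/2; s2: -3/2.
Taking the (4/5, 1/5)-weighted average: (4/5)·(-1/2) + (1/5)·(-3/2) = -7/10.

-7/10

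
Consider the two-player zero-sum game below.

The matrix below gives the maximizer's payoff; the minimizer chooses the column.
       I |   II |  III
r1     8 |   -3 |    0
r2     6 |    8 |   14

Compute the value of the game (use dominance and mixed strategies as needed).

Column III is strictly dominated by II for the minimizer (it gives the maximizer more in every row).
The remaining 2×2 game on (r1, r2) × (I, II) has no saddle point. Let the maximizer play r1 with probability p; indifference gives 8p + 6(1−p) = −3p + 8(1−p), so p = 2/13.
Similarly the minimizer's optimal q on I is 11/13, and the value is 8·(11/13) + (-3)·(2/13) = 82/13.

82/13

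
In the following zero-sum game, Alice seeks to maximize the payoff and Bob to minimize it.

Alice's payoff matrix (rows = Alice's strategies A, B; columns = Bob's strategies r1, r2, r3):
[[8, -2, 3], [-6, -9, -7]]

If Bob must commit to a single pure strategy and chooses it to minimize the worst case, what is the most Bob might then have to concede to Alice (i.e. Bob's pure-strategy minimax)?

-2

The worst case (largest entry) in each column is r1: 8, r2: -2, r3: 3.
The best (smallest) of these is -2.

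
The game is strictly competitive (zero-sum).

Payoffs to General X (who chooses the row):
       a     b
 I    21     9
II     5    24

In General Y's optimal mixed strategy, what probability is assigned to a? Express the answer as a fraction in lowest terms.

Row minima are 9 and 5, so General X's maximin is 9; column maxima are 21 and 24, so General Y's minimax is 21. These differ, so the equilibrium is in mixed strategies.
Let General Y play a with probability q. General X is indifferent when 21q + 9(1−q) = 5q + 24(1−q), giving q = 15/31.

15/31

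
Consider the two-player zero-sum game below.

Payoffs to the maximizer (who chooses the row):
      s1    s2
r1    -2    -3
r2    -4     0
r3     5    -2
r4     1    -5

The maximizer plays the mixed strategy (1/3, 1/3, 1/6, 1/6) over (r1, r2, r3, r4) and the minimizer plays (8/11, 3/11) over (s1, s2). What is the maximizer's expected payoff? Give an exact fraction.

-29/22

Against (8/11, 3/11), each row's expected payoff is r1: -25/11; r2: -32/11; r3: 34/11; r4: -7/11.
Taking the (1/3, 1/3, 1/6, 1/6)-weighted average: (1/3)·(-25/11) + (1/3)·(-32/11) + (1/6)·(34/11) + (1/6)·(-7/11) = -29/22.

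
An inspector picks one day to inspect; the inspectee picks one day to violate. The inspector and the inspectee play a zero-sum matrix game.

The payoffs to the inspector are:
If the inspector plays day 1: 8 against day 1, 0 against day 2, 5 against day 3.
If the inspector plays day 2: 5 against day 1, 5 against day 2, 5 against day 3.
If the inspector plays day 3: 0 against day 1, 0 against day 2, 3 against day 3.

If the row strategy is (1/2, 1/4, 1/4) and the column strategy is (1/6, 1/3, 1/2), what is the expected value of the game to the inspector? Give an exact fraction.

Against (1/6, 1/3, 1/2), each row's expected payoff is day 1: 23/6; day 2: 5; day 3: 3/2.
Taking the (1/2, 1/4, 1/4)-weighted average: (1/2)·(23/6) + (1/4)·(5) + (1/4)·(3/2) = 85/24.

85/24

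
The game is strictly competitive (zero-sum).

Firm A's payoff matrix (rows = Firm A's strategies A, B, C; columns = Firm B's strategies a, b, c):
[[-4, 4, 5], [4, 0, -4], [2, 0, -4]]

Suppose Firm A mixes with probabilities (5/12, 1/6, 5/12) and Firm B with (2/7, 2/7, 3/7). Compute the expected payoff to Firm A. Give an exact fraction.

9/28

Against (2/7, 2/7, 3/7), each row's expected payoff is A: 15/7; B: -4/7; C: -8/7.
Taking the (5/12, 1/6, 5/12)-weighted average: (5/12)·(15/7) + (1/6)·(-4/7) + (5/12)·(-8/7) = 9/28.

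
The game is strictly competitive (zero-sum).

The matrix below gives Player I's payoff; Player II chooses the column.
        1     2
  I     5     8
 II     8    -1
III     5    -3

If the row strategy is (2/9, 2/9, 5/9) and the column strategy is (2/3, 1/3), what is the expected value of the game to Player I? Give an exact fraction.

101/27

Against (2/3, 1/3), each row's expected payoff is I: 6; II: 5; III: 7/3.
Taking the (2/9, 2/9, 5/9)-weighted average: (2/9)·(6) + (2/9)·(5) + (5/9)·(7/3) = 101/27.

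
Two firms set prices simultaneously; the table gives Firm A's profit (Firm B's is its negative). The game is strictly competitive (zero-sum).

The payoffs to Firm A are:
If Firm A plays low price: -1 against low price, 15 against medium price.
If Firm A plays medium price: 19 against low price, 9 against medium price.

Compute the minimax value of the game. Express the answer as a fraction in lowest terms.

147/13

Row minima are -1 and 9, so Firm A's maximin is 9; column maxima are 19 and 15, so Firm B's minimax is 15. These differ, so the equilibrium is in mixed strategies.
Let Firm A play low price with probability p. Firm B is indifferent when −p + 19(1−p) = 15p + 9(1−p), giving p = 5/13.
Let Firm B play low price with probability q. Firm A is indifferent when −q + 15(1−q) = 19q + 9(1−q), giving q = 3/13.
The value is -1·(3/13) + (15)·(10/13) = 147/13.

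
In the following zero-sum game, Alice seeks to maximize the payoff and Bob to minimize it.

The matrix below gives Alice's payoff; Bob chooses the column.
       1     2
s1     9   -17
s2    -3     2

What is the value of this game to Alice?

Row minima are -17 and -3, so Alice's maximin is -3; column maxima are 9 and 2, so Bob's minimax is 2. These differ, so the equilibrium is in mixed strategies.
Let Alice play s1 with probability p. Bob is indifferent when 9p − 3(1−p) = −17p + 2(1−p), giving p = 5/31.
Let Bob play 1 with probability q. Alice is indifferent when 9q − 17(1−q) = −3q + 2(1−q), giving q = 19/31.
The value is 9·(19/31) + (-17)·(12/31) = -33/31.

-33/31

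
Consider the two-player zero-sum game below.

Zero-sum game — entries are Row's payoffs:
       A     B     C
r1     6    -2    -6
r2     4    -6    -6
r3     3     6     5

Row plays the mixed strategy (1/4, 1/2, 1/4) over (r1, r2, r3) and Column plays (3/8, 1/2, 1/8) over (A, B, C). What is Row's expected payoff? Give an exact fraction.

3/16

Against (3/8, 1/2, 1/8), each row's expected payoff is r1: 1/2; r2: -9/4; r3: 19/4.
Taking the (1/4, 1/2, 1/4)-weighted average: (1/4)·(1/2) + (1/2)·(-9/4) + (1/4)·(19/4) = 3/16.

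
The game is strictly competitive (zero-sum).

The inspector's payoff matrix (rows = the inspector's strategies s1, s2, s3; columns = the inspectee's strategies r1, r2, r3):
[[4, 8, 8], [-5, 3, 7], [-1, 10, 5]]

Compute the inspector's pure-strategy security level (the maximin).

The worst-case payoff for each row is s1: 4, s2: -5, s3: -1.
The best of these is 4.

4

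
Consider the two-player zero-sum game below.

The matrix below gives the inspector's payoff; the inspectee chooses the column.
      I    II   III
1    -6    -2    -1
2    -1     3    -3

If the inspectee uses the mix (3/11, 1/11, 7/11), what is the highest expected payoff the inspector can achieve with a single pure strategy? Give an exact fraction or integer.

1: (-6)·(3/11) + (-2)·(1/11) + (-1)·(7/11) = -27/11.
2: (-1)·(3/11) + (3)·(1/11) + (-3)·(7/11) = -21/11.
The best pure response is 2 with expected payoff -21/11.

-21/11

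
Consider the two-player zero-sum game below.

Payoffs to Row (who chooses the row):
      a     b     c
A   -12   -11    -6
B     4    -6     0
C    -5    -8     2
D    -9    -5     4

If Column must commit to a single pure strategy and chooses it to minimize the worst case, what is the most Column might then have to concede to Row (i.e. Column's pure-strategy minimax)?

-5

The worst case (largest entry) in each column is a: 4, b: -5, c: 4.
The best (smallest) of these is -5.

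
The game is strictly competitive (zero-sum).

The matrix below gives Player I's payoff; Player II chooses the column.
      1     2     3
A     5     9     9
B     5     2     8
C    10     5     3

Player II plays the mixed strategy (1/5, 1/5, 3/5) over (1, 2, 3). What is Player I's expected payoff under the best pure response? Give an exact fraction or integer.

A: (5)·(1/5) + (9)·(1/5) + (9)·(3/5) = 41/5.
B: (5)·(1/5) + (2)·(1/5) + (8)·(3/5) = 31/5.
C: (10)·(1/5) + (5)·(1/5) + (3)·(3/5) = 24/5.
The best pure response is A with expected payoff 41/5.

41/5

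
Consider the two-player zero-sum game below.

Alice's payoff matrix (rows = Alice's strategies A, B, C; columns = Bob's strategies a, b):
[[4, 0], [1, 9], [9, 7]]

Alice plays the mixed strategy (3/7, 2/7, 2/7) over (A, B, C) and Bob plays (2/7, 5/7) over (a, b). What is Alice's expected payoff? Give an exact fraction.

32/7

Against (2/7, 5/7), each row's expected payoff is A: 8/7; B: 47/7; C: 53/7.
Taking the (3/7, 2/7, 2/7)-weighted average: (3/7)·(8/7) + (2/7)·(47/7) + (2/7)·(53/7) = 32/7.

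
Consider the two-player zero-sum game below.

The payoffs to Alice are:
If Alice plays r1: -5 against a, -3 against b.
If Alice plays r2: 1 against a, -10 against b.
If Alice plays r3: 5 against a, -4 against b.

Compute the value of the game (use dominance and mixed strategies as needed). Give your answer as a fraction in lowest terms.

Row r2 is strictly dominated by row r3, so Alice never plays it.
The remaining 2×2 game on (r1, r3) × (a, b) has no saddle point. Let Alice play r1 with probability p; indifference gives −5p + 5(1−p) = −3p − 4(1−p), so p = 9/11.
Similarly Bob's optimal q on a is 1/11, and the value is -5·(1/11) + (-3)·(10/11) = -35/11.

-35/11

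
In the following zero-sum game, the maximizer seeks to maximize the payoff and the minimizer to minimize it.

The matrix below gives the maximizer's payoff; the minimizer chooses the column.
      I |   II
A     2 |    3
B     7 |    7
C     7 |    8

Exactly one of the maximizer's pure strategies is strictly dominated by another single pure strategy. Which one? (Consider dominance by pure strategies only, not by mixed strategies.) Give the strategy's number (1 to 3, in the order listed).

Compare A with B: 7 > 2, 7 > 3.
So B strictly dominates A for the maximizer; A is strictly dominated.

1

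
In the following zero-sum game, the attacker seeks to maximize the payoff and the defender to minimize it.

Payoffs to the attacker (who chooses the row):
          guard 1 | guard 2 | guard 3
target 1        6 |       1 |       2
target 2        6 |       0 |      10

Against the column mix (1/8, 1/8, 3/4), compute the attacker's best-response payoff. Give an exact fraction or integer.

33/4

target 1: (6)·(1/8) + (1)·(1/8) + (2)·(3/4) = 19/8.
target 2: (6)·(1/8) + (0)·(1/8) + (10)·(3/4) = 33/4.
The best pure response is target 2 with expected payoff 33/4.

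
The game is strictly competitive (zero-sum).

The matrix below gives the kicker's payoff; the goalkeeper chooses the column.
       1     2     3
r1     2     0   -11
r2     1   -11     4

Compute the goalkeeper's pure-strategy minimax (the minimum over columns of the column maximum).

0

The worst case (largest entry) in each column is 1: 2, 2: 0, 3: 4.
The best (smallest) of these is 0.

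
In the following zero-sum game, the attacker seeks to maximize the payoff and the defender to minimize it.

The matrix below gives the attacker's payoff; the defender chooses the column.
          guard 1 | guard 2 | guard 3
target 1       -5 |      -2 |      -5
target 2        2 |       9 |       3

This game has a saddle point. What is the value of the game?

Row minima: -5, 2 → the attacker's maximin is 2.
Column maxima: 2, 9, 3 → the defender's minimax is 2.
They coincide at (target 2, guard 1), so the value is 2.

2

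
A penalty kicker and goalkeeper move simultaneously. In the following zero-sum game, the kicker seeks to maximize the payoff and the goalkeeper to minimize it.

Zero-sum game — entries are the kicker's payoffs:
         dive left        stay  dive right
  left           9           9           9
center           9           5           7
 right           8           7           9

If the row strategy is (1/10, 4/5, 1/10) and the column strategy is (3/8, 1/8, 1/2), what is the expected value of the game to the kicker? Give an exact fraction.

Against (3/8, 1/8, 1/2), each row's expected payoff is left: 9; center: 15/2; right: 67/8.
Taking the (1/10, 4/5, 1/10)-weighted average: (1/10)·(9) + (4/5)·(15/2) + (1/10)·(67/8) = 619/80.

619/80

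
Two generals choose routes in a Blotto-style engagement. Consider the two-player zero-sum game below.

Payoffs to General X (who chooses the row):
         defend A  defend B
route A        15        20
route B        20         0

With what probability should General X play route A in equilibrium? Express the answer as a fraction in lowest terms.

4/5

Row minima are 15 and 0, so General X's maximin is 15; column maxima are 20 and 20, so General Y's minimax is 20. These differ, so the equilibrium is in mixed strategies.
Let General X play route A with probability p. General Y is indifferent when 15p + 20(1−p) = 20p, giving p = 4/5.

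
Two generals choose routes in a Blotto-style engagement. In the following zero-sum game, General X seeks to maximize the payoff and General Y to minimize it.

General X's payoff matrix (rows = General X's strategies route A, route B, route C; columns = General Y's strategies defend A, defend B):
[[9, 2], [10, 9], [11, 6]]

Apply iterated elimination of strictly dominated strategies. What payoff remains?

Column defend A is strictly dominated by defend B for General Y (2<9, 9<10, 6<11); eliminate defend A.
Row route A is strictly dominated by row route B (9>2); eliminate route A.
Row route C is strictly dominated by row route B (9>6); eliminate route C.
Only (route B, defend B) remains, with payoff 9.

9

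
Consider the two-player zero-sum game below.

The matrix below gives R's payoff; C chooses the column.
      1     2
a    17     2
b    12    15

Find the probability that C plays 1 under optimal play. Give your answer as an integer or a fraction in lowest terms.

13/18

Row minima are 2 and 12, so R's maximin is 12; column maxima are 17 and 15, so C's minimax is 15. These differ, so the equilibrium is in mixed strategies.
Let C play 1 with probability q. R is indifferent when 17q + 2(1−q) = 12q + 15(1−q), giving q = 13/18.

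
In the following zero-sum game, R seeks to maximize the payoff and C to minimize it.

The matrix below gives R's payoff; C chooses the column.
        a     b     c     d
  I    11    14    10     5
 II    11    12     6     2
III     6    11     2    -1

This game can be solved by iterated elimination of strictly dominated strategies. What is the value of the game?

5

Column c is strictly dominated by d for C (5<10, 2<6, -1<2); eliminate c.
Row III is strictly dominated by row I (11>6, 14>11, 5>-1); eliminate III.
Column a is strictly dominated by d for C (5<11, 2<11); eliminate a.
Column b is strictly dominated by d for C (5<14, 2<12); eliminate b.
Row II is strictly dominated by row I (5>2); eliminate II.
Only (I, d) remains, with payoff 5.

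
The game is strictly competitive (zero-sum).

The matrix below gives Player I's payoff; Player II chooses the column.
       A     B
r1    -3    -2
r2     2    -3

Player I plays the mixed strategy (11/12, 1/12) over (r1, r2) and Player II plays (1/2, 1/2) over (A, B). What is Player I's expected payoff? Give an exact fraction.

Against (1/2, 1/2), each row's expected payoff is r1: -5/2; r2: -1/2.
Taking the (11/12, 1/12)-weighted average: (11/12)·(-5/2) + (1/12)·(-1/2) = -7/3.

-7/3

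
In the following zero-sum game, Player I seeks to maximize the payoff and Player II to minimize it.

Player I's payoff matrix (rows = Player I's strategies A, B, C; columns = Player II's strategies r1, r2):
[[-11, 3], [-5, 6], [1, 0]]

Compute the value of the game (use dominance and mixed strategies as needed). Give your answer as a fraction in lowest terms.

1/2

Row A is strictly dominated by row B, so Player I never plays it.
The remaining 2×2 game on (B, C) × (r1, r2) has no saddle point. Let Player I play B with probability p; indifference gives −5p + (1−p) = 6p, so p = 1/12.
Similarly Player II's optimal q on r1 is 1/2, and the value is -5·(1/2) + (6)·(1/2) = 1/2.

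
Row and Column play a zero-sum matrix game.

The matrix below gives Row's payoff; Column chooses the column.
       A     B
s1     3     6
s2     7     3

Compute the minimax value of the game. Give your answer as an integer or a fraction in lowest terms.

33/7

Row minima are 3 and 3, so Row's maximin is 3; column maxima are 7 and 6, so Column's minimax is 6. These differ, so the equilibrium is in mixed strategies.
Let Row play s1 with probability p. Column is indifferent when 3p + 7(1−p) = 6p + 3(1−p), giving p = 4/7.
Let Column play A with probability q. Row is indifferent when 3q + 6(1−q) = 7q + 3(1−q), giving q = 3/7.
The value is 3·(3/7) + (6)·(4/7) = 33/7.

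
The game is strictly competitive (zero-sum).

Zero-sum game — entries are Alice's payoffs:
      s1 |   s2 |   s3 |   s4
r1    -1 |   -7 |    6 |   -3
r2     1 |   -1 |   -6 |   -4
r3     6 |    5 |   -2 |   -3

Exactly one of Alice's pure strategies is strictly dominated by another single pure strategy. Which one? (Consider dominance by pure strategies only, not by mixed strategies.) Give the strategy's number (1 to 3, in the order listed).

2

Compare r2 with r3: 6 > 1, 5 > -1, -2 > -6, -3 > -4.
So r3 strictly dominates r2 for Alice; r2 is strictly dominated.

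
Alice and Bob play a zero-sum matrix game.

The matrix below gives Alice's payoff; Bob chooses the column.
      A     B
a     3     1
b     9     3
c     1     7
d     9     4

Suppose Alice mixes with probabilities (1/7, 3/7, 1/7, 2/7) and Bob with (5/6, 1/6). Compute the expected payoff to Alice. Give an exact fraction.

Against (5/6, 1/6), each row's expected payoff is a: 8/3; b: 8; c: 2; d: 49/6.
Taking the (1/7, 3/7, 1/7, 2/7)-weighted average: (1/7)·(8/3) + (3/7)·(8) + (1/7)·(2) + (2/7)·(49/6) = 45/7.

45/7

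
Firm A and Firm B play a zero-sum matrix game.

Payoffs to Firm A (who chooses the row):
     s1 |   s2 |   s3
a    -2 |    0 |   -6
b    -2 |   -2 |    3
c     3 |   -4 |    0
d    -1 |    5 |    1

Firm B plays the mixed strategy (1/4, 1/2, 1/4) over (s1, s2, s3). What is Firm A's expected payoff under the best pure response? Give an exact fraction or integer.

a: (-2)·(1/4) + (0)·(1/2) + (-6)·(1/4) = -2.
b: (-2)·(1/4) + (-2)·(1/2) + (3)·(1/4) = -3/4.
c: (3)·(1/4) + (-4)·(1/2) + (0)·(1/4) = -5/4.
d: (-1)·(1/4) + (5)·(1/2) + (1)·(1/4) = 5/2.
The best pure response is d with expected payoff 5/2.

5/2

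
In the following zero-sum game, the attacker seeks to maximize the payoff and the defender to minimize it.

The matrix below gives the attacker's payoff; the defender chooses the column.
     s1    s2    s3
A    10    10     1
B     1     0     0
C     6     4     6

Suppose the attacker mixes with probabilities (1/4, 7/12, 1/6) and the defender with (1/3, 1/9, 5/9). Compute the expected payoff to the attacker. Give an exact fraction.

Against (1/3, 1/9, 5/9), each row's expected payoff is A: 5; B: 1/3; C: 52/9.
Taking the (1/4, 7/12, 1/6)-weighted average: (1/4)·(5) + (7/12)·(1/3) + (1/6)·(52/9) = 65/27.

65/27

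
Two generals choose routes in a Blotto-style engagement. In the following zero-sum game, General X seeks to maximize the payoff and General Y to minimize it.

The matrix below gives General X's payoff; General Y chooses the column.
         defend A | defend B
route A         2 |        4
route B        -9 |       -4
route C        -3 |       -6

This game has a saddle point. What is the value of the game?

Row minima: 2, -9, -6 → General X's maximin is 2.
Column maxima: 2, 4 → General Y's minimax is 2.
They coincide at (route A, defend A), so the value is 2.

2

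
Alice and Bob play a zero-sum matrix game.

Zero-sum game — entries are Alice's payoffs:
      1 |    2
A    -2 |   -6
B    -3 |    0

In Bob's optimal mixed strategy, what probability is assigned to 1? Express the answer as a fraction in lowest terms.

6/7

Row minima are -6 and -3, so Alice's maximin is -3; column maxima are -2 and 0, so Bob's minimax is -2. These differ, so the equilibrium is in mixed strategies.
Let Bob play 1 with probability q. Alice is indifferent when −2q − 6(1−q) = −3q, giving q = 6/7.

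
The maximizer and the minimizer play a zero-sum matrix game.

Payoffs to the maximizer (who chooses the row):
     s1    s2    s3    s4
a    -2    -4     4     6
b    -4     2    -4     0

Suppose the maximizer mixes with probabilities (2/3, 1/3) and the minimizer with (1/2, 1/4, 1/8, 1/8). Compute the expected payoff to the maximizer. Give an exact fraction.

-7/6

Against (1/2, 1/4, 1/8, 1/8), each row's expected payoff is a: -3/4; b: -2.
Taking the (2/3, 1/3)-weighted average: (2/3)·(-3/4) + (1/3)·(-2) = -7/6.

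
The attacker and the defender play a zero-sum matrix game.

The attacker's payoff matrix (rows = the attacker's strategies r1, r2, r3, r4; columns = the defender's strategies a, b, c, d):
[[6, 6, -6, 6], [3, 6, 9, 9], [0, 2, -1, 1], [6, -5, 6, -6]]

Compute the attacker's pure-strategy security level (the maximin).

3

The worst-case payoff for each row is r1: -6, r2: 3, r3: -1, r4: -6.
The best of these is 3.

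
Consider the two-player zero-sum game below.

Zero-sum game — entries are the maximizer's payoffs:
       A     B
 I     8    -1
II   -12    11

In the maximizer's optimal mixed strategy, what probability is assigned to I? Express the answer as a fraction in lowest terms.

Row minima are -1 and -12, so the maximizer's maximin is -1; column maxima are 8 and 11, so the minimizer's minimax is 8. These differ, so the equilibrium is in mixed strategies.
Let the maximizer play I with probability p. The minimizer is indifferent when 8p − 12(1−p) = −p + 11(1−p), giving p = 23/32.

23/32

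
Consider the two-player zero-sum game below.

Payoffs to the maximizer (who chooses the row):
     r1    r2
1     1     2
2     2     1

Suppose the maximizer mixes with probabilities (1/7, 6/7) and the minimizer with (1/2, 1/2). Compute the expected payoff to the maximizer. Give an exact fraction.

Against (1/2, 1/2), each row's expected payoff is 1: 3/2; 2: 3/2.
Taking the (1/7, 6/7)-weighted average: (1/7)·(3/2) + (6/7)·(3/2) = 3/2.

3/2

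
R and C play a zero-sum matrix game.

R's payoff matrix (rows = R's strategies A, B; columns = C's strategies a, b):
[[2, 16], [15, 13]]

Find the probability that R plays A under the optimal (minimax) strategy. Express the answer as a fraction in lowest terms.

Row minima are 2 and 13, so R's maximin is 13; column maxima are 15 and 16, so C's minimax is 15. These differ, so the equilibrium is in mixed strategies.
Let R play A with probability p. C is indifferent when 2p + 15(1−p) = 16p + 13(1−p), giving p = 1/8.

1/8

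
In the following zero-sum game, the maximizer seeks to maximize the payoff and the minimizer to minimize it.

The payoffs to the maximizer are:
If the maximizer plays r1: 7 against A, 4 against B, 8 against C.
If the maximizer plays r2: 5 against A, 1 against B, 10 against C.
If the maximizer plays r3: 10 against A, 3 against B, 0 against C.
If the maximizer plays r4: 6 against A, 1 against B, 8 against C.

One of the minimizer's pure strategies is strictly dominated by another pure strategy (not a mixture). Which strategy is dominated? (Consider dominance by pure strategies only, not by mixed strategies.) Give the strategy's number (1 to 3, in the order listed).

The minimizer prefers columns that give the maximizer less. Compare A with B: 4 < 7, 1 < 5, 3 < 10, 1 < 6.
So B strictly dominates A for the minimizer; A is strictly dominated.

1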